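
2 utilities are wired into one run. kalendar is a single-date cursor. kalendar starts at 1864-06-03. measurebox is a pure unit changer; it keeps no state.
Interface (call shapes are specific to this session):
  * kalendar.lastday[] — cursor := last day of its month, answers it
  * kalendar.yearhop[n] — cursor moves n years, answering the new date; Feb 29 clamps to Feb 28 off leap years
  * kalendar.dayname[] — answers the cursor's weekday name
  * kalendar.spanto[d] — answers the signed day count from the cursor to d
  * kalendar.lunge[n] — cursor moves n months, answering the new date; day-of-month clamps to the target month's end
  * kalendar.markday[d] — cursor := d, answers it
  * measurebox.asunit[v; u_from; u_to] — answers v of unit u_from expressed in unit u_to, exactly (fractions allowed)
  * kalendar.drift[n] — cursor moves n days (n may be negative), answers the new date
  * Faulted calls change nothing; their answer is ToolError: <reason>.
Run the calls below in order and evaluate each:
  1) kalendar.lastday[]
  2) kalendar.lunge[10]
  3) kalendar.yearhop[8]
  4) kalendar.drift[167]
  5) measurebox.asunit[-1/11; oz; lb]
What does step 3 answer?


-- kalendar.lastday() ~> 1864-06-30
-- kalendar.lunge(n→10) ~> 1865-04-30
-- kalendar.yearhop(n→8) ~> 1873-04-30
-- kalendar.drift(n→167) ~> 1873-10-14
-- measurebox.asunit(v→-1/11, u_from→oz, u_to→lb) ~> -1/176

Answer: 1873-04-30


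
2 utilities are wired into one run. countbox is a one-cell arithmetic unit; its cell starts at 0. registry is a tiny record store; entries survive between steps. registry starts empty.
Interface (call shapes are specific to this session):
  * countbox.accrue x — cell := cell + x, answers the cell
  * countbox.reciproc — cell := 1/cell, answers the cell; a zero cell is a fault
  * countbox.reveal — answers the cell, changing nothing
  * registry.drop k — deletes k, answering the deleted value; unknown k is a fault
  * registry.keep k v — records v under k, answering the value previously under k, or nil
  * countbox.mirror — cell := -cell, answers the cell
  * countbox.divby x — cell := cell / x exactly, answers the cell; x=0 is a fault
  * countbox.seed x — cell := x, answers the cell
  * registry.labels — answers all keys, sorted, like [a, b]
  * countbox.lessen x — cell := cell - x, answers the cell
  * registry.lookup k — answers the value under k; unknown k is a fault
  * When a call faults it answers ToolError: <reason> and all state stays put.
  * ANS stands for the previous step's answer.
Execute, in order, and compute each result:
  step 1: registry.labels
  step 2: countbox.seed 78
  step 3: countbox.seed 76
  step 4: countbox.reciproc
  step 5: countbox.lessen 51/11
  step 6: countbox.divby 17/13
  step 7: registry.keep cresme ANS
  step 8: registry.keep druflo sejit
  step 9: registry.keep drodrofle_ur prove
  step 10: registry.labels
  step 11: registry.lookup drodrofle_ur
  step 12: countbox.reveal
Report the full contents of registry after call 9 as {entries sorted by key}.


CALL registry.labels[]
RET  []
CALL countbox.seed[x: 78]
RET  78
CALL countbox.seed[x: 76]
RET  76
CALL countbox.reciproc[]
RET  1/76
CALL countbox.lessen[x: 51/11]
RET  -3865/836
CALL countbox.divby[x: 17/13]
RET  -50245/14212
CALL registry.keep[k: cresme; v: ANS]
RET  nil
CALL registry.keep[k: druflo; v: sejit]
RET  nil
CALL registry.keep[k: drodrofle_ur; v: prove]
RET  nil
CALL registry.labels[]
RET  [cresme, drodrofle_ur, druflo]
CALL registry.lookup[k: drodrofle_ur]
RET  prove
CALL countbox.reveal[]
RET  -50245/14212

Answer: {cresme=-50245/14212, drodrofle_ur=prove, druflo=sejit}


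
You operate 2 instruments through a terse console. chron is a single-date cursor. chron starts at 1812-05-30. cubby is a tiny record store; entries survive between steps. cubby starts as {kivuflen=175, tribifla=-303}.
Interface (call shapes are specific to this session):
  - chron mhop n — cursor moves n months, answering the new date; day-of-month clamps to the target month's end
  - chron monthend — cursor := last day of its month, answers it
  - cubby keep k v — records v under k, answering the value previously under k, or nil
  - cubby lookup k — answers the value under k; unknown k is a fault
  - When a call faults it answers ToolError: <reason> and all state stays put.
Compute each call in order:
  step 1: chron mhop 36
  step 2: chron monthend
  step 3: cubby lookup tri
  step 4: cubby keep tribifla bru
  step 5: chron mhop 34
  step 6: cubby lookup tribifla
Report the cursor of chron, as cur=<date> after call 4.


·→ chron mhop(n='36')
·← 1815-05-30
·→ chron monthend()
·← 1815-05-31
·→ cubby lookup(k='tri')
·← ToolError: no such key tri
·→ cubby keep(k='tribifla', v='bru')
·← -303
·→ chron mhop(n='34')
·← 1818-03-31
·→ cubby lookup(k='tribifla')
·← bru

Answer: cur=1815-05-31


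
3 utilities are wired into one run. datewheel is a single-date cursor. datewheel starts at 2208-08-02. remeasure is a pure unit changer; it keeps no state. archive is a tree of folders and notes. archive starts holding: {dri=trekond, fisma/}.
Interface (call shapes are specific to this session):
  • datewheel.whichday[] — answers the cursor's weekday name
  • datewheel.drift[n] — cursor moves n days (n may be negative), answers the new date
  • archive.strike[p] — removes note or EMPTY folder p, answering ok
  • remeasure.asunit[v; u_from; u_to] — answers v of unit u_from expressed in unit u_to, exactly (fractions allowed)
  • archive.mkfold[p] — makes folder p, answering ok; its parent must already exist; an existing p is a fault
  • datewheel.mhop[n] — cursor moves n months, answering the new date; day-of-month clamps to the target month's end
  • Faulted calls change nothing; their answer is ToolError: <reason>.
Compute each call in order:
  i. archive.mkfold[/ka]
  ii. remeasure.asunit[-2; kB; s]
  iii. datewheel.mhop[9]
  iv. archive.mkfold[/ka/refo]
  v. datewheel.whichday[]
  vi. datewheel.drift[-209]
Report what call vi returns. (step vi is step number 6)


I run mkfold on p=/ka, yielding ok.
I try asunit on v=-2, u_from=kB, u_to=s, and get ToolError: incompatible units.
Next I call mhop on n=9, and see 2209-05-02.
Next I call mkfold on p=/ka/refo, and observe ok.
Next I call whichday, — result: Tuesday.
Using drift on n=-209, yielding 2208-10-05.

Answer: 2208-10-05


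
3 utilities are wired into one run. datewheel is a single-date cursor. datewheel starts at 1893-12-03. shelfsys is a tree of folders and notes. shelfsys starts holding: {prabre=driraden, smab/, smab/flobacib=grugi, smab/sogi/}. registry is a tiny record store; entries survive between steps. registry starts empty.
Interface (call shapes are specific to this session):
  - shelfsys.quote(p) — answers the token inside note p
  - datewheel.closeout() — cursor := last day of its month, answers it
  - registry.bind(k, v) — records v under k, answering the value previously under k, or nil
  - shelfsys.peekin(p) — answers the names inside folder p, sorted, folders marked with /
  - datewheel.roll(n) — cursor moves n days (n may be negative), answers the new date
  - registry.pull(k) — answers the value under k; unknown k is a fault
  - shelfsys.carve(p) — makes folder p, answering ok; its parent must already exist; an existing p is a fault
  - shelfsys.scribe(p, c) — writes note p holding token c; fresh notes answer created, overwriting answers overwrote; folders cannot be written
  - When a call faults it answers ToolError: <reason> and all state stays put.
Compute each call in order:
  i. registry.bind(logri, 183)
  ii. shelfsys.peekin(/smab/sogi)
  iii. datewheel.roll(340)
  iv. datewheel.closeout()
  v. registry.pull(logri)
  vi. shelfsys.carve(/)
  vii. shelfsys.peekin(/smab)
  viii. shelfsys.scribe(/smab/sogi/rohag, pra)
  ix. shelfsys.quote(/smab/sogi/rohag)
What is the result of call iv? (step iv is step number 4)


Act: registry.bind[k=logri; v=183]
Obs: nil
Act: shelfsys.peekin[p=/smab/sogi]
Obs: []
Act: datewheel.roll[n=340]
Obs: 1894-11-08
Act: datewheel.closeout[]
Obs: 1894-11-30
Act: registry.pull[k=logri]
Obs: 183
Act: shelfsys.carve[p=/]
Obs: ToolError: exists
Act: shelfsys.peekin[p=/smab]
Obs: [flobacib, sogi/]
Act: shelfsys.scribe[p=/smab/sogi/rohag; c=pra]
Obs: created
Act: shelfsys.quote[p=/smab/sogi/rohag]
Obs: pra

Answer: 1894-11-30


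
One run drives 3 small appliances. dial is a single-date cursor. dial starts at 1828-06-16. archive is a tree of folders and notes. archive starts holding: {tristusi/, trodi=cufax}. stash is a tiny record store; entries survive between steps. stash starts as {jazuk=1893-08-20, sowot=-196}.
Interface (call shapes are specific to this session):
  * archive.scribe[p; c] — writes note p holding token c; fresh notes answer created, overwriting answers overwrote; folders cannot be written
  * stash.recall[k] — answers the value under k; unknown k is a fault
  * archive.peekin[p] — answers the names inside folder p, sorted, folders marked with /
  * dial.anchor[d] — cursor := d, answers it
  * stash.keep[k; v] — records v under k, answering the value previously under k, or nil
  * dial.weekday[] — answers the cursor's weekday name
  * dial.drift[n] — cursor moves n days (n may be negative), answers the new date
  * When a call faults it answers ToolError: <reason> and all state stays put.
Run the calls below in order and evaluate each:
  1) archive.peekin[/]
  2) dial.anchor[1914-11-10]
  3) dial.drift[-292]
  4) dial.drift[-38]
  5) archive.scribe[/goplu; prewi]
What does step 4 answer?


Answer: 1913-12-15

Derivation:
;; archive.peekin(p=/) -> [tristusi/, trodi]
;; dial.anchor(d=1914-11-10) -> 1914-11-10
;; dial.drift(n=-292) -> 1914-01-22
;; dial.drift(n=-38) -> 1913-12-15
;; archive.scribe(p=/goplu, c=prewi) -> created


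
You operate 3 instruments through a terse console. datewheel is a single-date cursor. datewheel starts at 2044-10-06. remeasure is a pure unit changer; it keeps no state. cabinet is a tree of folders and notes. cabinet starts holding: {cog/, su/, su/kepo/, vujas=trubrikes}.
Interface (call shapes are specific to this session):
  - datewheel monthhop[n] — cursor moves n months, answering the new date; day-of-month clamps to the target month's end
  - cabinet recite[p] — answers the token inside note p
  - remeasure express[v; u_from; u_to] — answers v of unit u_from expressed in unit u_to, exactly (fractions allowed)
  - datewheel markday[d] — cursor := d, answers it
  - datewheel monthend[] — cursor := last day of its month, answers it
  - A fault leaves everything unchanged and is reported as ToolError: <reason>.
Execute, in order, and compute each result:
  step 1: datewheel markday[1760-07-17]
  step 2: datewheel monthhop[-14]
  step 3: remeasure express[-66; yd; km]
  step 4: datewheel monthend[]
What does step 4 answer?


Answer: 1759-05-31

Derivation:
> datewheel markday d→1760-07-17
= 1760-07-17
> datewheel monthhop n→-14
= 1759-05-17
> remeasure express v→-66 u_from→yd u_to→km
= -37719/625000
> datewheel monthend
= 1759-05-31


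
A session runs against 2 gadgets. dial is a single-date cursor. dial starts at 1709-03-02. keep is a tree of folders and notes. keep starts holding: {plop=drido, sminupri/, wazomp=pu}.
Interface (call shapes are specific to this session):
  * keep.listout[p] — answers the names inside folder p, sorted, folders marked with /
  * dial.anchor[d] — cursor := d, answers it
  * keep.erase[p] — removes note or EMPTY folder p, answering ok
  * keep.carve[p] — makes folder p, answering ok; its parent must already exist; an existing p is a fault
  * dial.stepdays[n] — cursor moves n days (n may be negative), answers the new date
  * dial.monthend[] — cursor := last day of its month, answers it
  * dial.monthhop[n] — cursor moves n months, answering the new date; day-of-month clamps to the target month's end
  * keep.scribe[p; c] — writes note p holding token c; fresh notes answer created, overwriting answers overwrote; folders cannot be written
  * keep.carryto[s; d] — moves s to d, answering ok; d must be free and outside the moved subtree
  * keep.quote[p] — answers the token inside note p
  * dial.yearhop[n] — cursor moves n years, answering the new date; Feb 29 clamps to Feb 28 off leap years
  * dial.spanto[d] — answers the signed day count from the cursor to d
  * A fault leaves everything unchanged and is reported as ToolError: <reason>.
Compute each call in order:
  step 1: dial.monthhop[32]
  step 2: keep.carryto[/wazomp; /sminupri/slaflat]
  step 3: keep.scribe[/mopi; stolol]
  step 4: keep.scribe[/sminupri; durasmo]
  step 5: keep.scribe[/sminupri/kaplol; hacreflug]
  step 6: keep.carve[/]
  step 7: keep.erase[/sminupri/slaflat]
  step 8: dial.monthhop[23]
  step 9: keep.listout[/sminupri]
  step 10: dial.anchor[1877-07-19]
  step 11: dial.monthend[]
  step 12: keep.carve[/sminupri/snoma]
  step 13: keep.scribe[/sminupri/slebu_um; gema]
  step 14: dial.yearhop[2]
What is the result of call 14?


Answer: 1879-07-31

Derivation:
Act: dial.monthhop[n=32]
Obs: 1711-11-02
Act: keep.carryto[s=/wazomp; d=/sminupri/slaflat]
Obs: ok
Act: keep.scribe[p=/mopi; c=stolol]
Obs: created
Act: keep.scribe[p=/sminupri; c=durasmo]
Obs: ToolError: is a directory
Act: keep.scribe[p=/sminupri/kaplol; c=hacreflug]
Obs: created
Act: keep.carve[p=/]
Obs: ToolError: exists
Act: keep.erase[p=/sminupri/slaflat]
Obs: ok
Act: dial.monthhop[n=23]
Obs: 1713-10-02
Act: keep.listout[p=/sminupri]
Obs: [kaplol]
Act: dial.anchor[d=1877-07-19]
Obs: 1877-07-19
Act: dial.monthend[]
Obs: 1877-07-31
Act: keep.carve[p=/sminupri/snoma]
Obs: ok
Act: keep.scribe[p=/sminupri/slebu_um; c=gema]
Obs: created
Act: dial.yearhop[n=2]
Obs: 1879-07-31


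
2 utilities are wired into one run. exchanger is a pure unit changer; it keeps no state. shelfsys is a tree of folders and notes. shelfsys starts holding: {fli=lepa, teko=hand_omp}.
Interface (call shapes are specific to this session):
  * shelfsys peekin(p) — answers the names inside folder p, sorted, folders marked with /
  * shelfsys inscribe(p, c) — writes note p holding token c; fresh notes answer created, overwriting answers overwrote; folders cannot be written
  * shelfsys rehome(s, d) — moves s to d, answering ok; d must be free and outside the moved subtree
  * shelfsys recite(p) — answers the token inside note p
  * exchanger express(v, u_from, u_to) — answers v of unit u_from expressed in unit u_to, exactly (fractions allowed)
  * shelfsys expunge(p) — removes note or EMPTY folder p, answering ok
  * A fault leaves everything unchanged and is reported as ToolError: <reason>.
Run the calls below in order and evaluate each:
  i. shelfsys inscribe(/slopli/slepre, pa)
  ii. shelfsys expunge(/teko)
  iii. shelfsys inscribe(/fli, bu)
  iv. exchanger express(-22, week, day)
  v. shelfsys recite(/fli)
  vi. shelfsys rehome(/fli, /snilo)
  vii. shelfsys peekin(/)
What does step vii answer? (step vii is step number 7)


Answer: [snilo]

Derivation:
;; 1. shelfsys inscribe(p: /slopli/slepre, c: pa) ~> ToolError: no parent
;; 2. shelfsys expunge(p: /teko) ~> ok
;; 3. shelfsys inscribe(p: /fli, c: bu) ~> overwrote
;; 4. exchanger express(v: -22, u_from: week, u_to: day) ~> -154
;; 5. shelfsys recite(p: /fli) ~> bu
;; 6. shelfsys rehome(s: /fli, d: /snilo) ~> ok
;; 7. shelfsys peekin(p: /) ~> [snilo]


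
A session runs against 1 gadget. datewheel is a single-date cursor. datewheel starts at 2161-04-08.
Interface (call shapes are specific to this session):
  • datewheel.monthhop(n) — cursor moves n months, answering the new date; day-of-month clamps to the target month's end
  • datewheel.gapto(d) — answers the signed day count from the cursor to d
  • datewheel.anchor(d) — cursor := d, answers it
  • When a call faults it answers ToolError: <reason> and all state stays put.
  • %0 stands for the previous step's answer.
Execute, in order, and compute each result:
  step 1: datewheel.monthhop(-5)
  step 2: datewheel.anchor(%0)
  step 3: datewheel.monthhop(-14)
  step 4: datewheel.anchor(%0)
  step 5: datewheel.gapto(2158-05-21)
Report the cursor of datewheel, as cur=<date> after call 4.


→ datewheel.monthhop(n→-5)
← 2160-11-08
→ datewheel.anchor(d→%0)
← 2160-11-08
→ datewheel.monthhop(n→-14)
← 2159-09-08
→ datewheel.anchor(d→%0)
← 2159-09-08
→ datewheel.gapto(d→2158-05-21)
← -475

Answer: cur=2159-09-08


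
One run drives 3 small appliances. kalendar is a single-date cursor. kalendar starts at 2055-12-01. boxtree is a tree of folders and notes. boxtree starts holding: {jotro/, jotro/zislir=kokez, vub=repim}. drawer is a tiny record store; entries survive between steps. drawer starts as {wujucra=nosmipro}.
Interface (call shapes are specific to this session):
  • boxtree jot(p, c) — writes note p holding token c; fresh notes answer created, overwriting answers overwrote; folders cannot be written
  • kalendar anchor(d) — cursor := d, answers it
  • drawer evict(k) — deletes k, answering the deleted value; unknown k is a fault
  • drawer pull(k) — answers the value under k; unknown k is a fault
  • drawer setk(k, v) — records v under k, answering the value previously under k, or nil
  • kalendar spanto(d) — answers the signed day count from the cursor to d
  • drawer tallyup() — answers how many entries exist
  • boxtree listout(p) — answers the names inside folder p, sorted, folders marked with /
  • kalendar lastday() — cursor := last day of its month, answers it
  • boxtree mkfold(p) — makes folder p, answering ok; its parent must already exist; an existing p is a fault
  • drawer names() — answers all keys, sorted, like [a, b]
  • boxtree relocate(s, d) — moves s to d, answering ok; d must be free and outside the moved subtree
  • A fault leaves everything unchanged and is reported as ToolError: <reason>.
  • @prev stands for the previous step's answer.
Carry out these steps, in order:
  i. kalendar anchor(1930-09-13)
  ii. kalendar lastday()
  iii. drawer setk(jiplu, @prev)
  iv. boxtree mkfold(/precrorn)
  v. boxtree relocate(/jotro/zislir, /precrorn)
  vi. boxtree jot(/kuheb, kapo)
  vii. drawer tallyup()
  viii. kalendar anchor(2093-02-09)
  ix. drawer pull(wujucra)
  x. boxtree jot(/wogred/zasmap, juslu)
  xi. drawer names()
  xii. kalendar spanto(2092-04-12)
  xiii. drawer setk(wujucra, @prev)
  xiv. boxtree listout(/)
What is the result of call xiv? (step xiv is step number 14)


Answer: [jotro/, kuheb, precrorn/, vub]

Derivation:
Then kalendar anchor with d: 1930-09-13, — result: 1930-09-13.
I call kalendar lastday, yielding 1930-09-30.
Next I call drawer setk with k: jiplu, v: @prev: nil.
I invoke boxtree mkfold with p: /precrorn, and observe ok.
I use boxtree relocate with s: /jotro/zislir, d: /precrorn, giving ToolError: exists.
Invoking boxtree jot with p: /kuheb, c: kapo: created.
I use drawer tallyup, and get 2.
I use kalendar anchor with d: 2093-02-09, yielding 2093-02-09.
I try drawer pull with k: wujucra: nosmipro.
I call boxtree jot with p: /wogred/zasmap, c: juslu, → ToolError: no parent.
Calling drawer names(): [jiplu, wujucra].
Calling kalendar spanto with d: 2092-04-12, — result: -303.
I invoke drawer setk with k: wujucra, v: @prev, and see nosmipro.
Calling boxtree listout with p: /, — result: [jotro/, kuheb, precrorn/, vub].


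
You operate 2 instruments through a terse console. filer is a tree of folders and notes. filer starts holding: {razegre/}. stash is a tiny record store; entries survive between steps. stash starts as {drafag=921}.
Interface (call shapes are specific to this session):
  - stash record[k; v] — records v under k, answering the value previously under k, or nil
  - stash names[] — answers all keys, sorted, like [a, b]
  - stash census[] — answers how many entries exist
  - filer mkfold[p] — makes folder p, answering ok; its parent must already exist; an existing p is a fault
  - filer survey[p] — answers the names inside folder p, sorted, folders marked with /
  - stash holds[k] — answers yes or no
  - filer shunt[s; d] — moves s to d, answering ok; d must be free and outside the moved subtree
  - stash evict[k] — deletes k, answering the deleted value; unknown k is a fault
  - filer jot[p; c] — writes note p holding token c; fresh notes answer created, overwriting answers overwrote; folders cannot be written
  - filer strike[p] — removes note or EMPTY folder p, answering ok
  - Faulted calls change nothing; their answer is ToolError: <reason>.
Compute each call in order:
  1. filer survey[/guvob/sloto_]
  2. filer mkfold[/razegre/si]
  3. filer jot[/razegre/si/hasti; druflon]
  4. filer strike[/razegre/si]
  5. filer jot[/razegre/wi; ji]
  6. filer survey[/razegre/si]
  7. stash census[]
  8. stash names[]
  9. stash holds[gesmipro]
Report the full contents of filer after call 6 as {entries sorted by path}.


Answer: {razegre/, razegre/si/, razegre/si/hasti=druflon, razegre/wi=ji}

Derivation:
I use filer survey passing p: /guvob/sloto_, which returns ToolError: not found.
I try filer mkfold passing p: /razegre/si, — result: ok.
Next I call filer jot passing p: /razegre/si/hasti, c: druflon: created.
I invoke filer strike passing p: /razegre/si, and get ToolError: not empty.
I use filer jot passing p: /razegre/wi, c: ji, yielding created.
Using filer survey passing p: /razegre/si, → [hasti].
I run stash census(), giving 1.
I use stash names(), and get [drafag].
I try stash holds passing k: gesmipro, yielding no.


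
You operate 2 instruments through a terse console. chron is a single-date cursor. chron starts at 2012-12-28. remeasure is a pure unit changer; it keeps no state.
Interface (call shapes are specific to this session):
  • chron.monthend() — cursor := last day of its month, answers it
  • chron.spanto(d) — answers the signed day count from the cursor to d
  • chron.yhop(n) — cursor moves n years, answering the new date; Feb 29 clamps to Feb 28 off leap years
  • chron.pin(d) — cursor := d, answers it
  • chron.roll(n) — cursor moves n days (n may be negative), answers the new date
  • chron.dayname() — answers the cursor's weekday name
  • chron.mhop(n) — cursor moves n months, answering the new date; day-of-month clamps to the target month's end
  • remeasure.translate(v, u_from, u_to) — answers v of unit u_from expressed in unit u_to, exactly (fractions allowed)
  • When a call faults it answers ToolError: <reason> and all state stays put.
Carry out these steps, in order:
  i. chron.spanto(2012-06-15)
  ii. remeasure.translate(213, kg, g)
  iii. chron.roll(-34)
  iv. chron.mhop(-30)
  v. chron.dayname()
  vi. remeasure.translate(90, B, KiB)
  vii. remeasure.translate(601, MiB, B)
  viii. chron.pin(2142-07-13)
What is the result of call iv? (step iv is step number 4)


Answer: 2010-05-24

Derivation:
! chron.spanto(d=2012-06-15) => -196
! remeasure.translate(v=213, u_from=kg, u_to=g) => 213000
! chron.roll(n=-34) => 2012-11-24
! chron.mhop(n=-30) => 2010-05-24
! chron.dayname() => Monday
! remeasure.translate(v=90, u_from=B, u_to=KiB) => 45/512
! remeasure.translate(v=601, u_from=MiB, u_to=B) => 630194176
! chron.pin(d=2142-07-13) => 2142-07-13


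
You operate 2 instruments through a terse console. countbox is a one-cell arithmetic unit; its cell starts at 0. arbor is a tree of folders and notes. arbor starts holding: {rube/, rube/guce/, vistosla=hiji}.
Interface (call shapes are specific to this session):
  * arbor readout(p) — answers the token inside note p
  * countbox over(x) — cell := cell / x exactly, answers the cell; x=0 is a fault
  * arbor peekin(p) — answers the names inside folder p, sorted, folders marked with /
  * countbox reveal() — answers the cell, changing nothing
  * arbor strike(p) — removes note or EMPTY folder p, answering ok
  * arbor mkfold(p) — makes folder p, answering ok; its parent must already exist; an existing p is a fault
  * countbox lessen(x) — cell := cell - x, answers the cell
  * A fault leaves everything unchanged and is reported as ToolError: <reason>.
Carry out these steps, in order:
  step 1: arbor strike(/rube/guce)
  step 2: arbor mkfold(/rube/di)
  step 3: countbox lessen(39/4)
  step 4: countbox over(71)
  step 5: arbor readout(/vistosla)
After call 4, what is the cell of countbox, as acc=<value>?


Act: arbor strike[p→/rube/guce]
Obs: ok
Act: arbor mkfold[p→/rube/di]
Obs: ok
Act: countbox lessen[x→39/4]
Obs: -39/4
Act: countbox over[x→71]
Obs: -39/284
Act: arbor readout[p→/vistosla]
Obs: hiji

Answer: acc=-39/284


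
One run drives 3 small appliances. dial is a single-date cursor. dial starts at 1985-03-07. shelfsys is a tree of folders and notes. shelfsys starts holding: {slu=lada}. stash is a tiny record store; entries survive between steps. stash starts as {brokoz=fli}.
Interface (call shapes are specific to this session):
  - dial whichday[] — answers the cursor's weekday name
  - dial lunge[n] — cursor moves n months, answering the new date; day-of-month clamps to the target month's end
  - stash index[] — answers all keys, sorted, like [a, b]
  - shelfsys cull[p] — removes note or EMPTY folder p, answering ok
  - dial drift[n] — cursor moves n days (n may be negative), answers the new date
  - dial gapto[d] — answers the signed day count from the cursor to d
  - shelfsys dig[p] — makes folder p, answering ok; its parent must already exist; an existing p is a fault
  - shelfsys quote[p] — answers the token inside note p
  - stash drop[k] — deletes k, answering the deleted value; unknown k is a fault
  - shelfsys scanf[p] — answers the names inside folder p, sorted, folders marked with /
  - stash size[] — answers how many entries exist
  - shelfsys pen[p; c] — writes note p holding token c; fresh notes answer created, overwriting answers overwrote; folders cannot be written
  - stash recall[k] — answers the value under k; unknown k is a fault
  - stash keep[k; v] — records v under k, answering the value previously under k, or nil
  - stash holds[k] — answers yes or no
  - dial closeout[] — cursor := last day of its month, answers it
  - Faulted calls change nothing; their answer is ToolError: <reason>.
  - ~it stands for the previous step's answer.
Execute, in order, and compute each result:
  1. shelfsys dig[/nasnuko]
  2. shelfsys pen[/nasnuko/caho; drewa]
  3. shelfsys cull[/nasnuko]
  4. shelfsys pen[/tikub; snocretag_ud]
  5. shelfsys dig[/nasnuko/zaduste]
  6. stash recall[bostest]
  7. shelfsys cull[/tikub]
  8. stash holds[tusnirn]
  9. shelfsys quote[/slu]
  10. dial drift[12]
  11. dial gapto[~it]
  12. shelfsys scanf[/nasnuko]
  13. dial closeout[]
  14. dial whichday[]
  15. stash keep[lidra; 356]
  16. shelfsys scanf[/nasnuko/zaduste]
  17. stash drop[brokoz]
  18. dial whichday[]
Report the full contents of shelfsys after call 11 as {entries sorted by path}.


Answer: {nasnuko/, nasnuko/caho=drewa, nasnuko/zaduste/, slu=lada}

Derivation:
-- shelfsys dig(p→/nasnuko) == ok
-- shelfsys pen(p→/nasnuko/caho, c→drewa) == created
-- shelfsys cull(p→/nasnuko) == ToolError: not empty
-- shelfsys pen(p→/tikub, c→snocretag_ud) == created
-- shelfsys dig(p→/nasnuko/zaduste) == ok
-- stash recall(k→bostest) == ToolError: no such key bostest
-- shelfsys cull(p→/tikub) == ok
-- stash holds(k→tusnirn) == no
-- shelfsys quote(p→/slu) == lada
-- dial drift(n→12) == 1985-03-19
-- dial gapto(d→~it) == 0
-- shelfsys scanf(p→/nasnuko) == [caho, zaduste/]
-- dial closeout() == 1985-03-31
-- dial whichday() == Sunday
-- stash keep(k→lidra, v→356) == nil
-- shelfsys scanf(p→/nasnuko/zaduste) == []
-- stash drop(k→brokoz) == fli
-- dial whichday() == Sunday


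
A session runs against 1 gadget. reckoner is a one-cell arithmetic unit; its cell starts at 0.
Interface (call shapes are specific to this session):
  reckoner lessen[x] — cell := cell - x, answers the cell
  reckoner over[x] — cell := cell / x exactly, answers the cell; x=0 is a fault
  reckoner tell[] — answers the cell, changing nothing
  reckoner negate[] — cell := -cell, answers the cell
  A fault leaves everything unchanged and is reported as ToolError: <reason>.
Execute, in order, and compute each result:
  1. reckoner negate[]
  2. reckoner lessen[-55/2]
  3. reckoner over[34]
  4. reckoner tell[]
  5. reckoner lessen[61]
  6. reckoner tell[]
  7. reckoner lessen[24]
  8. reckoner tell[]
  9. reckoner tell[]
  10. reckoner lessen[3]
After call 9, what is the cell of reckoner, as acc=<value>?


Answer: acc=-5725/68

Derivation:
# reckoner negate() => 0
# reckoner lessen(x='-55/2') => 55/2
# reckoner over(x='34') => 55/68
# reckoner tell() => 55/68
# reckoner lessen(x='61') => -4093/68
# reckoner tell() => -4093/68
# reckoner lessen(x='24') => -5725/68
# reckoner tell() => -5725/68
# reckoner tell() => -5725/68
# reckoner lessen(x='3') => -5929/68


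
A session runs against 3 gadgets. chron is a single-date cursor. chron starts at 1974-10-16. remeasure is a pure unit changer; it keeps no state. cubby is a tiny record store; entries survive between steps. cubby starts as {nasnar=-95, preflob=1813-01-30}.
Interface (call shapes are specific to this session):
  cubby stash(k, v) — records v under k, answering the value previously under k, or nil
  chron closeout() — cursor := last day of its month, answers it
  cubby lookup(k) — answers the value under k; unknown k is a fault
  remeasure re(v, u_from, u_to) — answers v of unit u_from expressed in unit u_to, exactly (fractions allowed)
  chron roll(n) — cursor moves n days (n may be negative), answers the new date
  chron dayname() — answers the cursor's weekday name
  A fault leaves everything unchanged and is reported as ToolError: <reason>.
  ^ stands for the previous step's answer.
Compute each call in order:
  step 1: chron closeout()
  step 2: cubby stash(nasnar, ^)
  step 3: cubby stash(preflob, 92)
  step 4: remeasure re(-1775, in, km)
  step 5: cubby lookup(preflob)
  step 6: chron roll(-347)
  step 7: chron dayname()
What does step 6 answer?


Answer: 1973-11-18

Derivation:
>>> chron closeout
[out] 1974-10-31
>>> cubby stash k: nasnar v: ^
[out] -95
>>> cubby stash k: preflob v: 92
[out] 1813-01-30
>>> remeasure re v: -1775 u_from: in u_to: km
[out] -9017/200000
>>> cubby lookup k: preflob
[out] 92
>>> chron roll n: -347
[out] 1973-11-18
>>> chron dayname
[out] Sunday


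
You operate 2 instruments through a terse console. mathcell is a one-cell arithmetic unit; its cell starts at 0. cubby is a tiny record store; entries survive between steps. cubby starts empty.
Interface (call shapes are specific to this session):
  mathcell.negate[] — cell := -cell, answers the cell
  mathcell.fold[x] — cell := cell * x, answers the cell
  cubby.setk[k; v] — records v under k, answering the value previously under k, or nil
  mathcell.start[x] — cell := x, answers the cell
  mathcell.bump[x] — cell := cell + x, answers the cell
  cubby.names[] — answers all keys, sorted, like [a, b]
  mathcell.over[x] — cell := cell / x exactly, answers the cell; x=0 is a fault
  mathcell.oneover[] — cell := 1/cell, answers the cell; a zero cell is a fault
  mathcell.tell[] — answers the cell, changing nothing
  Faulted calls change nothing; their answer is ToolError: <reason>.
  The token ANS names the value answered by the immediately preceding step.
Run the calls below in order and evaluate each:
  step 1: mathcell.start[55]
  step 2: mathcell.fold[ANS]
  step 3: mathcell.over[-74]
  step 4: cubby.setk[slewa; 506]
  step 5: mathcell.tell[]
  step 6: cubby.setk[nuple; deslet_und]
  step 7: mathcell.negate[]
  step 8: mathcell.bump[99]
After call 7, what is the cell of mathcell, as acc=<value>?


~$ start x: 55
  55
~$ fold x: ANS
  3025
~$ over x: -74
  -3025/74
~$ setk k: slewa v: 506
  nil
~$ tell
  -3025/74
~$ setk k: nuple v: deslet_und
  nil
~$ negate
  3025/74
~$ bump x: 99
  10351/74

Answer: acc=3025/74


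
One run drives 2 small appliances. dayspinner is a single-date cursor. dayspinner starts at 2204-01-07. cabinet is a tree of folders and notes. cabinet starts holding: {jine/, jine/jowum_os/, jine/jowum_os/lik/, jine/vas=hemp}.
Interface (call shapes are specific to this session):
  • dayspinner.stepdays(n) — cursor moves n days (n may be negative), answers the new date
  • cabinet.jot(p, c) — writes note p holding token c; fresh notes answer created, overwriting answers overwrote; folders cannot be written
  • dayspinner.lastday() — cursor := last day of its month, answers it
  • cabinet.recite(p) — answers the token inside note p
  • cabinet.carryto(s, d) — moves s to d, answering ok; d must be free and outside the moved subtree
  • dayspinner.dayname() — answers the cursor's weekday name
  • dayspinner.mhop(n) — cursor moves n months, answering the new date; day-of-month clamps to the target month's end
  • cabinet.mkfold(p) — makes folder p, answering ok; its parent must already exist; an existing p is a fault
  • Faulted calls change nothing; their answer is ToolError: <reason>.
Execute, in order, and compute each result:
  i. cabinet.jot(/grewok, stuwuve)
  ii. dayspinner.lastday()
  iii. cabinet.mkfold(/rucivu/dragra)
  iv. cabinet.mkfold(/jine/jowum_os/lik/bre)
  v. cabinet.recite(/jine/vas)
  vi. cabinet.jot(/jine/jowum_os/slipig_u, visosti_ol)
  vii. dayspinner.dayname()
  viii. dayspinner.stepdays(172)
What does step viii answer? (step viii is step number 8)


Answer: 2204-07-21

Derivation:
>>> jot p→/grewok c→stuwuve
[out] created
>>> lastday
[out] 2204-01-31
>>> mkfold p→/rucivu/dragra
[out] ToolError: no parent
>>> mkfold p→/jine/jowum_os/lik/bre
[out] ok
>>> recite p→/jine/vas
[out] hemp
>>> jot p→/jine/jowum_os/slipig_u c→visosti_ol
[out] created
>>> dayname
[out] Tuesday
>>> stepdays n→172
[out] 2204-07-21


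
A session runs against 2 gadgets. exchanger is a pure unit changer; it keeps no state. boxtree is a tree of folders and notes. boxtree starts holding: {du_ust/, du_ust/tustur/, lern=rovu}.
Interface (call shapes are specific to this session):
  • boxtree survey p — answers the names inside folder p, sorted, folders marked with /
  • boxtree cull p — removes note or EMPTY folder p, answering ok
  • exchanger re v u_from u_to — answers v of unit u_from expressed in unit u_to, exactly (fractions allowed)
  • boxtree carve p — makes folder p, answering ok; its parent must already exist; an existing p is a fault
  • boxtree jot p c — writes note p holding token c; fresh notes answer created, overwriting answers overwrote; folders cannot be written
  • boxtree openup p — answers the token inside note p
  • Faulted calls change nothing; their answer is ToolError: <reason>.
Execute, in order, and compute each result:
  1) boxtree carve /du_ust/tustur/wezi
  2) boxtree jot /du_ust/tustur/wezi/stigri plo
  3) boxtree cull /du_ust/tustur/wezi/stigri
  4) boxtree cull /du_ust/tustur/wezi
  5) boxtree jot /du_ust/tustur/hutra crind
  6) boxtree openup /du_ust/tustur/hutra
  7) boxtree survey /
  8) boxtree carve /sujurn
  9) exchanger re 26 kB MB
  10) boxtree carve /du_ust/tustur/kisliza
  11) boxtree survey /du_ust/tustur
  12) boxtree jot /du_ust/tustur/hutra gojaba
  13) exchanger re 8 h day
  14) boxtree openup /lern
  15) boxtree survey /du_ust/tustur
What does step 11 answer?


Do: boxtree carve[p: /du_ust/tustur/wezi]
See: ok
Do: boxtree jot[p: /du_ust/tustur/wezi/stigri; c: plo]
See: created
Do: boxtree cull[p: /du_ust/tustur/wezi/stigri]
See: ok
Do: boxtree cull[p: /du_ust/tustur/wezi]
See: ok
Do: boxtree jot[p: /du_ust/tustur/hutra; c: crind]
See: created
Do: boxtree openup[p: /du_ust/tustur/hutra]
See: crind
Do: boxtree survey[p: /]
See: [du_ust/, lern]
Do: boxtree carve[p: /sujurn]
See: ok
Do: exchanger re[v: 26; u_from: kB; u_to: MB]
See: 13/500
Do: boxtree carve[p: /du_ust/tustur/kisliza]
See: ok
Do: boxtree survey[p: /du_ust/tustur]
See: [hutra, kisliza/]
Do: boxtree jot[p: /du_ust/tustur/hutra; c: gojaba]
See: overwrote
Do: exchanger re[v: 8; u_from: h; u_to: day]
See: 1/3
Do: boxtree openup[p: /lern]
See: rovu
Do: boxtree survey[p: /du_ust/tustur]
See: [hutra, kisliza/]

Answer: [hutra, kisliza/]


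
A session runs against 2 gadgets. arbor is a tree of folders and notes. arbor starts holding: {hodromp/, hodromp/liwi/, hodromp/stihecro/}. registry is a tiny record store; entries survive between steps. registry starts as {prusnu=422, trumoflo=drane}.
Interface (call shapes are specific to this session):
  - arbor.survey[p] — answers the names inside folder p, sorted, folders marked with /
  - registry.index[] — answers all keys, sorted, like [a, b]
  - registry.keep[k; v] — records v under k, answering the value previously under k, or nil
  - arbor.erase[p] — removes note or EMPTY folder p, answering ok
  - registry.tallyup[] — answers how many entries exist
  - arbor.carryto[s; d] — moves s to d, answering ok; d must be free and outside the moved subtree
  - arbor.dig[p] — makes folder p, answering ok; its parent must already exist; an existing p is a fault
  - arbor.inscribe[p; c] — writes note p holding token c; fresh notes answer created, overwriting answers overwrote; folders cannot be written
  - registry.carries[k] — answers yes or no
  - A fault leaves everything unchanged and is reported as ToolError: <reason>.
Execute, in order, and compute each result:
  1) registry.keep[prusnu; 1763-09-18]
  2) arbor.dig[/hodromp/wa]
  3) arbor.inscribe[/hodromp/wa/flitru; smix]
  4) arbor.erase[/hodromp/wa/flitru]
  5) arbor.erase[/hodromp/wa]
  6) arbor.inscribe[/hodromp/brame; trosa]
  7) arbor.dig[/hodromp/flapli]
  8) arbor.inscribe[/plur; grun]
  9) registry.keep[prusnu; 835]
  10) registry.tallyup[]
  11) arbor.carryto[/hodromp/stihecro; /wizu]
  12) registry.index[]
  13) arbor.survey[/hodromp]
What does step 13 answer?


Answer: [brame, flapli/, liwi/]

Derivation:
→ keep(k='prusnu', v='1763-09-18')
← 422
→ dig(p='/hodromp/wa')
← ok
→ inscribe(p='/hodromp/wa/flitru', c='smix')
← created
→ erase(p='/hodromp/wa/flitru')
← ok
→ erase(p='/hodromp/wa')
← ok
→ inscribe(p='/hodromp/brame', c='trosa')
← created
→ dig(p='/hodromp/flapli')
← ok
→ inscribe(p='/plur', c='grun')
← created
→ keep(k='prusnu', v='835')
← 1763-09-18
→ tallyup()
← 2
→ carryto(s='/hodromp/stihecro', d='/wizu')
← ok
→ index()
← [prusnu, trumoflo]
→ survey(p='/hodromp')
← [brame, flapli/, liwi/]


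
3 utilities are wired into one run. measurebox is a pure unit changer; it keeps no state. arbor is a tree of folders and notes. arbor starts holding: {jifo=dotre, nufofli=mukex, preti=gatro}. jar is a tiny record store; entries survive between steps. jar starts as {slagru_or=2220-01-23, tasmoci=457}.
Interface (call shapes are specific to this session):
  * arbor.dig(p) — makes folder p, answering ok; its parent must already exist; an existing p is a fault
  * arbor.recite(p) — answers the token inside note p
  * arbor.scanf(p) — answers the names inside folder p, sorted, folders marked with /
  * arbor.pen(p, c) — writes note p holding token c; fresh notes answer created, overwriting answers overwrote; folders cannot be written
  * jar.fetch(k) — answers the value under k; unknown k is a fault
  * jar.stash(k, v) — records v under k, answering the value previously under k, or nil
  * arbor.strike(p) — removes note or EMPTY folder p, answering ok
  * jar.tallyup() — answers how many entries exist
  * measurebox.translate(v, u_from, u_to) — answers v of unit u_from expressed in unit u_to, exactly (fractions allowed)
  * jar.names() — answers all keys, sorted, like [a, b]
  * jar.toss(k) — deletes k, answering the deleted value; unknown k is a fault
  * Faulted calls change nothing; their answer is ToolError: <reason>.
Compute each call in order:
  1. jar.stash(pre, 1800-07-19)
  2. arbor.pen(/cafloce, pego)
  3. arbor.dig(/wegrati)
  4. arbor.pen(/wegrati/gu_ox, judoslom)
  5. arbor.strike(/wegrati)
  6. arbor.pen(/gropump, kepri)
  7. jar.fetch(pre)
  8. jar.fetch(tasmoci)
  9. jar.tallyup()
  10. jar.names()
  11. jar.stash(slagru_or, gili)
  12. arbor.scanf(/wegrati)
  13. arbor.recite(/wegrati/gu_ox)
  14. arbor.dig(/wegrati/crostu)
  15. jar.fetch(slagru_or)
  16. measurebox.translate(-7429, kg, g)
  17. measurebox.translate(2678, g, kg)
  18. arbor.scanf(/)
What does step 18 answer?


Invoking stash with k=pre, v=1800-07-19: nil.
I run pen with p=/cafloce, c=pego, — result: created.
Then dig with p=/wegrati, and see ok.
Using pen with p=/wegrati/gu_ox, c=judoslom, → created.
I use strike with p=/wegrati, and get ToolError: not empty.
Then pen with p=/gropump, c=kepri, and observe created.
I try fetch with k=pre, yielding 1800-07-19.
Invoking fetch with k=tasmoci, — result: 457.
I invoke tallyup(), → 3.
Invoking names(), → [pre, slagru_or, tasmoci].
Then stash with k=slagru_or, v=gili: 2220-01-23.
Invoking scanf with p=/wegrati, and get [gu_ox].
Invoking recite with p=/wegrati/gu_ox, giving judoslom.
Then dig with p=/wegrati/crostu, yielding ok.
I run fetch with k=slagru_or: gili.
Invoking translate with v=-7429, u_from=kg, u_to=g, and get -7429000.
Now I run translate with v=2678, u_from=g, u_to=kg, — result: 1339/500.
Then scanf with p=/, giving [cafloce, gropump, jifo, nufofli, preti, wegrati/].

Answer: [cafloce, gropump, jifo, nufofli, preti, wegrati/]
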